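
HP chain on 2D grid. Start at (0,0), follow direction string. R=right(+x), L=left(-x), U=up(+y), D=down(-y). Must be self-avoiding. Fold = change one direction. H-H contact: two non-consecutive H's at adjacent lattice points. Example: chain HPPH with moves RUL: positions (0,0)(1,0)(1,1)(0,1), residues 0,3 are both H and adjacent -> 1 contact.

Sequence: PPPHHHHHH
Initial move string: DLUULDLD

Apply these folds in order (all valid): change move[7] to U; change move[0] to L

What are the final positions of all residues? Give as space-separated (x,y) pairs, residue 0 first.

Answer: (0,0) (-1,0) (-2,0) (-2,1) (-2,2) (-3,2) (-3,1) (-4,1) (-4,2)

Derivation:
Initial moves: DLUULDLD
Fold: move[7]->U => DLUULDLU (positions: [(0, 0), (0, -1), (-1, -1), (-1, 0), (-1, 1), (-2, 1), (-2, 0), (-3, 0), (-3, 1)])
Fold: move[0]->L => LLUULDLU (positions: [(0, 0), (-1, 0), (-2, 0), (-2, 1), (-2, 2), (-3, 2), (-3, 1), (-4, 1), (-4, 2)])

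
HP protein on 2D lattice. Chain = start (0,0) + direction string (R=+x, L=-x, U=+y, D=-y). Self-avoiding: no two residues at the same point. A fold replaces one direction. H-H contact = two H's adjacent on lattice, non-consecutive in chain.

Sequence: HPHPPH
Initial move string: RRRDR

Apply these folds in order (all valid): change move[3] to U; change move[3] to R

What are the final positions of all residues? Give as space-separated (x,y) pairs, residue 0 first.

Answer: (0,0) (1,0) (2,0) (3,0) (4,0) (5,0)

Derivation:
Initial moves: RRRDR
Fold: move[3]->U => RRRUR (positions: [(0, 0), (1, 0), (2, 0), (3, 0), (3, 1), (4, 1)])
Fold: move[3]->R => RRRRR (positions: [(0, 0), (1, 0), (2, 0), (3, 0), (4, 0), (5, 0)])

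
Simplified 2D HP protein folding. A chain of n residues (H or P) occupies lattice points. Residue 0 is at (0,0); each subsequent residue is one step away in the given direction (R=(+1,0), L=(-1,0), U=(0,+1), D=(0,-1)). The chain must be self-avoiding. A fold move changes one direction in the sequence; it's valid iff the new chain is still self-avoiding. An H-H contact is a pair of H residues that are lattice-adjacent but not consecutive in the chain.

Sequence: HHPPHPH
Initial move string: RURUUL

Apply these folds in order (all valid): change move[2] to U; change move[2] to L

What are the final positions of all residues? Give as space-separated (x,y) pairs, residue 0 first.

Initial moves: RURUUL
Fold: move[2]->U => RUUUUL (positions: [(0, 0), (1, 0), (1, 1), (1, 2), (1, 3), (1, 4), (0, 4)])
Fold: move[2]->L => RULUUL (positions: [(0, 0), (1, 0), (1, 1), (0, 1), (0, 2), (0, 3), (-1, 3)])

Answer: (0,0) (1,0) (1,1) (0,1) (0,2) (0,3) (-1,3)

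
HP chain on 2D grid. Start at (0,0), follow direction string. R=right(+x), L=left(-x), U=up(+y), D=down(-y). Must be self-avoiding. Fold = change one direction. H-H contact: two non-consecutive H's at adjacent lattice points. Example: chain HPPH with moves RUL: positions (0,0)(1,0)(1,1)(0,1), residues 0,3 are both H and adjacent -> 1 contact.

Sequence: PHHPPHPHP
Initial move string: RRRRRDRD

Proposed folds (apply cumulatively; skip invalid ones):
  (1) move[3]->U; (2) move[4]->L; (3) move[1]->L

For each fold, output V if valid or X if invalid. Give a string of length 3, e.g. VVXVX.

Answer: VXX

Derivation:
Initial: RRRRRDRD -> [(0, 0), (1, 0), (2, 0), (3, 0), (4, 0), (5, 0), (5, -1), (6, -1), (6, -2)]
Fold 1: move[3]->U => RRRURDRD VALID
Fold 2: move[4]->L => RRRULDRD INVALID (collision), skipped
Fold 3: move[1]->L => RLRURDRD INVALID (collision), skipped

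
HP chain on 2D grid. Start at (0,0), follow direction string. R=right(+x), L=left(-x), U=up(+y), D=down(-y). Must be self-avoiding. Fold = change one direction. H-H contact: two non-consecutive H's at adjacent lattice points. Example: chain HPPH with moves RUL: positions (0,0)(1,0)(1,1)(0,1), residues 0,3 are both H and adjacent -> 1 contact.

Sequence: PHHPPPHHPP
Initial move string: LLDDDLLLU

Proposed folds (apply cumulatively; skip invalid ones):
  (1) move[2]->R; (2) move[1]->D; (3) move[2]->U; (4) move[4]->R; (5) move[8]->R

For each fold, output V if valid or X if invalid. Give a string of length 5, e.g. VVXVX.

Answer: XVXXX

Derivation:
Initial: LLDDDLLLU -> [(0, 0), (-1, 0), (-2, 0), (-2, -1), (-2, -2), (-2, -3), (-3, -3), (-4, -3), (-5, -3), (-5, -2)]
Fold 1: move[2]->R => LLRDDLLLU INVALID (collision), skipped
Fold 2: move[1]->D => LDDDDLLLU VALID
Fold 3: move[2]->U => LDUDDLLLU INVALID (collision), skipped
Fold 4: move[4]->R => LDDDRLLLU INVALID (collision), skipped
Fold 5: move[8]->R => LDDDDLLLR INVALID (collision), skipped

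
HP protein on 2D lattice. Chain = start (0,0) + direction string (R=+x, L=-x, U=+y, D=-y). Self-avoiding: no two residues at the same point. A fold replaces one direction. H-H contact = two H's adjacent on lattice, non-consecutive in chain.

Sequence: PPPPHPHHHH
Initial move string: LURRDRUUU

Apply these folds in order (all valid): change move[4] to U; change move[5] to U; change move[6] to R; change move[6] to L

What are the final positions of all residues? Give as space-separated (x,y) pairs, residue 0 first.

Initial moves: LURRDRUUU
Fold: move[4]->U => LURRURUUU (positions: [(0, 0), (-1, 0), (-1, 1), (0, 1), (1, 1), (1, 2), (2, 2), (2, 3), (2, 4), (2, 5)])
Fold: move[5]->U => LURRUUUUU (positions: [(0, 0), (-1, 0), (-1, 1), (0, 1), (1, 1), (1, 2), (1, 3), (1, 4), (1, 5), (1, 6)])
Fold: move[6]->R => LURRUURUU (positions: [(0, 0), (-1, 0), (-1, 1), (0, 1), (1, 1), (1, 2), (1, 3), (2, 3), (2, 4), (2, 5)])
Fold: move[6]->L => LURRUULUU (positions: [(0, 0), (-1, 0), (-1, 1), (0, 1), (1, 1), (1, 2), (1, 3), (0, 3), (0, 4), (0, 5)])

Answer: (0,0) (-1,0) (-1,1) (0,1) (1,1) (1,2) (1,3) (0,3) (0,4) (0,5)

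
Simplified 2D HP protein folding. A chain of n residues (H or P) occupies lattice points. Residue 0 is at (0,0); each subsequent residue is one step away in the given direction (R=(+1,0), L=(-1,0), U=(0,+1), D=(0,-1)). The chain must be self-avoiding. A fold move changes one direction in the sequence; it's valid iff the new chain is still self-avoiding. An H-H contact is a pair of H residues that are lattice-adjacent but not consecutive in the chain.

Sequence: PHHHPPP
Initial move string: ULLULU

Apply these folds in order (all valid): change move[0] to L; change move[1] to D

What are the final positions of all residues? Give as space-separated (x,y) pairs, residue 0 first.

Answer: (0,0) (-1,0) (-1,-1) (-2,-1) (-2,0) (-3,0) (-3,1)

Derivation:
Initial moves: ULLULU
Fold: move[0]->L => LLLULU (positions: [(0, 0), (-1, 0), (-2, 0), (-3, 0), (-3, 1), (-4, 1), (-4, 2)])
Fold: move[1]->D => LDLULU (positions: [(0, 0), (-1, 0), (-1, -1), (-2, -1), (-2, 0), (-3, 0), (-3, 1)])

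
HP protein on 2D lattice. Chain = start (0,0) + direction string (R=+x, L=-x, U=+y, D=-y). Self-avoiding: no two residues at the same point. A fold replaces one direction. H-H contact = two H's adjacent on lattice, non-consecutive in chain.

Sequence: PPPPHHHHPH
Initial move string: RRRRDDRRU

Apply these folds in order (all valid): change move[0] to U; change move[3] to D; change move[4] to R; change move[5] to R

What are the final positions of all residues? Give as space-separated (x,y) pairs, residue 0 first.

Initial moves: RRRRDDRRU
Fold: move[0]->U => URRRDDRRU (positions: [(0, 0), (0, 1), (1, 1), (2, 1), (3, 1), (3, 0), (3, -1), (4, -1), (5, -1), (5, 0)])
Fold: move[3]->D => URRDDDRRU (positions: [(0, 0), (0, 1), (1, 1), (2, 1), (2, 0), (2, -1), (2, -2), (3, -2), (4, -2), (4, -1)])
Fold: move[4]->R => URRDRDRRU (positions: [(0, 0), (0, 1), (1, 1), (2, 1), (2, 0), (3, 0), (3, -1), (4, -1), (5, -1), (5, 0)])
Fold: move[5]->R => URRDRRRRU (positions: [(0, 0), (0, 1), (1, 1), (2, 1), (2, 0), (3, 0), (4, 0), (5, 0), (6, 0), (6, 1)])

Answer: (0,0) (0,1) (1,1) (2,1) (2,0) (3,0) (4,0) (5,0) (6,0) (6,1)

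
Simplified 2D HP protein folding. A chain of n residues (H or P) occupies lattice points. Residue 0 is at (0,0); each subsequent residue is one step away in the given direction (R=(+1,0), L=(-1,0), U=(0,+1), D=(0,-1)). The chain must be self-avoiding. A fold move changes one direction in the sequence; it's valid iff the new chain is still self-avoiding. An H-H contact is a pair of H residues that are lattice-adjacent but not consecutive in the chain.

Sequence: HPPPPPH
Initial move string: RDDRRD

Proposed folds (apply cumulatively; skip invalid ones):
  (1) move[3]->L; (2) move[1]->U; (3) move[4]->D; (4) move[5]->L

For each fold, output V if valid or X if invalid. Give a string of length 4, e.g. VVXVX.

Answer: XXVV

Derivation:
Initial: RDDRRD -> [(0, 0), (1, 0), (1, -1), (1, -2), (2, -2), (3, -2), (3, -3)]
Fold 1: move[3]->L => RDDLRD INVALID (collision), skipped
Fold 2: move[1]->U => RUDRRD INVALID (collision), skipped
Fold 3: move[4]->D => RDDRDD VALID
Fold 4: move[5]->L => RDDRDL VALID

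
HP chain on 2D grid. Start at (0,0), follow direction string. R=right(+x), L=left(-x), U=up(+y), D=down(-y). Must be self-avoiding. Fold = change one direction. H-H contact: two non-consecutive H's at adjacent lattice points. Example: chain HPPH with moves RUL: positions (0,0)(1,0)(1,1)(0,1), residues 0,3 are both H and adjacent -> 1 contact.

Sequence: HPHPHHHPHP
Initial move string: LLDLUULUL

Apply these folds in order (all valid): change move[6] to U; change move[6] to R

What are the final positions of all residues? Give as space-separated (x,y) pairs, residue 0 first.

Answer: (0,0) (-1,0) (-2,0) (-2,-1) (-3,-1) (-3,0) (-3,1) (-2,1) (-2,2) (-3,2)

Derivation:
Initial moves: LLDLUULUL
Fold: move[6]->U => LLDLUUUUL (positions: [(0, 0), (-1, 0), (-2, 0), (-2, -1), (-3, -1), (-3, 0), (-3, 1), (-3, 2), (-3, 3), (-4, 3)])
Fold: move[6]->R => LLDLUURUL (positions: [(0, 0), (-1, 0), (-2, 0), (-2, -1), (-3, -1), (-3, 0), (-3, 1), (-2, 1), (-2, 2), (-3, 2)])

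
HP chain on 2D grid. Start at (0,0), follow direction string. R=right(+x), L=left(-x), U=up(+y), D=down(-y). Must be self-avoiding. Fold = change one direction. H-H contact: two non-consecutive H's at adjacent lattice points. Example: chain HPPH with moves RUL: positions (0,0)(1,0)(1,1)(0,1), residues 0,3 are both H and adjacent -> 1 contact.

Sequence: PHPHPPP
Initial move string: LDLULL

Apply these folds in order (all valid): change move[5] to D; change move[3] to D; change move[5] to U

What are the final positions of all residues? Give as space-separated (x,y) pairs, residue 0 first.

Initial moves: LDLULL
Fold: move[5]->D => LDLULD (positions: [(0, 0), (-1, 0), (-1, -1), (-2, -1), (-2, 0), (-3, 0), (-3, -1)])
Fold: move[3]->D => LDLDLD (positions: [(0, 0), (-1, 0), (-1, -1), (-2, -1), (-2, -2), (-3, -2), (-3, -3)])
Fold: move[5]->U => LDLDLU (positions: [(0, 0), (-1, 0), (-1, -1), (-2, -1), (-2, -2), (-3, -2), (-3, -1)])

Answer: (0,0) (-1,0) (-1,-1) (-2,-1) (-2,-2) (-3,-2) (-3,-1)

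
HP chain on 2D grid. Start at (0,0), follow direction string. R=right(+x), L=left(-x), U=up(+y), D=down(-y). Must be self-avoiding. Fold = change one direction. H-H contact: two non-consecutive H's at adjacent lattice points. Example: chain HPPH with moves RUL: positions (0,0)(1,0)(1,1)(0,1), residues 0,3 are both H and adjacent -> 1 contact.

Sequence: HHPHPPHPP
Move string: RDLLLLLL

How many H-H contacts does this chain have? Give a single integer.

Answer: 1

Derivation:
Positions: [(0, 0), (1, 0), (1, -1), (0, -1), (-1, -1), (-2, -1), (-3, -1), (-4, -1), (-5, -1)]
H-H contact: residue 0 @(0,0) - residue 3 @(0, -1)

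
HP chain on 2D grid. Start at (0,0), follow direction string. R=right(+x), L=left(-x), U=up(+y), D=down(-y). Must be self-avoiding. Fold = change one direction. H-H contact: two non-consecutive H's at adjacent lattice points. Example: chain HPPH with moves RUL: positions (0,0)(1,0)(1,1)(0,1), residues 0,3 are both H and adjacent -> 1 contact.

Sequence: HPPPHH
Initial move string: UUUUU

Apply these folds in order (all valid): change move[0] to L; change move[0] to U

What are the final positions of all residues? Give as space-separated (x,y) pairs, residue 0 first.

Answer: (0,0) (0,1) (0,2) (0,3) (0,4) (0,5)

Derivation:
Initial moves: UUUUU
Fold: move[0]->L => LUUUU (positions: [(0, 0), (-1, 0), (-1, 1), (-1, 2), (-1, 3), (-1, 4)])
Fold: move[0]->U => UUUUU (positions: [(0, 0), (0, 1), (0, 2), (0, 3), (0, 4), (0, 5)])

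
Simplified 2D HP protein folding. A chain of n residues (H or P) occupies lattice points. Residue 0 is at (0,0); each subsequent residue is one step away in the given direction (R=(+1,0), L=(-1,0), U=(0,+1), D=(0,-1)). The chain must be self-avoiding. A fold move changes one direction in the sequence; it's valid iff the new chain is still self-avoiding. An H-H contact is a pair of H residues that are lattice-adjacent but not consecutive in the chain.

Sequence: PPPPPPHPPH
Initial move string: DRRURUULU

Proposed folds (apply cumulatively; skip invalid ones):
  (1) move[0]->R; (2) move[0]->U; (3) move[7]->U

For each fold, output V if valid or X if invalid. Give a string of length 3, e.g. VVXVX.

Initial: DRRURUULU -> [(0, 0), (0, -1), (1, -1), (2, -1), (2, 0), (3, 0), (3, 1), (3, 2), (2, 2), (2, 3)]
Fold 1: move[0]->R => RRRURUULU VALID
Fold 2: move[0]->U => URRURUULU VALID
Fold 3: move[7]->U => URRURUUUU VALID

Answer: VVV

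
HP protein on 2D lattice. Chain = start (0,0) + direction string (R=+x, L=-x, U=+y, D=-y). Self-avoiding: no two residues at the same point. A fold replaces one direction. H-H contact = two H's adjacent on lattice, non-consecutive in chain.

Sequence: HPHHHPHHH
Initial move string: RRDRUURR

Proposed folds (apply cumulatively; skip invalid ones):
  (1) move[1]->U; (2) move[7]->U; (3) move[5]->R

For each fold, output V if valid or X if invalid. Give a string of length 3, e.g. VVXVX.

Answer: XVV

Derivation:
Initial: RRDRUURR -> [(0, 0), (1, 0), (2, 0), (2, -1), (3, -1), (3, 0), (3, 1), (4, 1), (5, 1)]
Fold 1: move[1]->U => RUDRUURR INVALID (collision), skipped
Fold 2: move[7]->U => RRDRUURU VALID
Fold 3: move[5]->R => RRDRURRU VALID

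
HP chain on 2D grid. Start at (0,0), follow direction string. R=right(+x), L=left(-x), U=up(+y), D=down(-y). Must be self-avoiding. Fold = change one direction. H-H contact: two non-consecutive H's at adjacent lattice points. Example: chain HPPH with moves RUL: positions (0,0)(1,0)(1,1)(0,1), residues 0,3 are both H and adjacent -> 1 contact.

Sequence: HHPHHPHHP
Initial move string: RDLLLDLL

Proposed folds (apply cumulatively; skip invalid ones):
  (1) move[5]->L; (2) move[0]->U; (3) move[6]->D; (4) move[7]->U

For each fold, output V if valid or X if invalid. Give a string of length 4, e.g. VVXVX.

Answer: VXVX

Derivation:
Initial: RDLLLDLL -> [(0, 0), (1, 0), (1, -1), (0, -1), (-1, -1), (-2, -1), (-2, -2), (-3, -2), (-4, -2)]
Fold 1: move[5]->L => RDLLLLLL VALID
Fold 2: move[0]->U => UDLLLLLL INVALID (collision), skipped
Fold 3: move[6]->D => RDLLLLDL VALID
Fold 4: move[7]->U => RDLLLLDU INVALID (collision), skipped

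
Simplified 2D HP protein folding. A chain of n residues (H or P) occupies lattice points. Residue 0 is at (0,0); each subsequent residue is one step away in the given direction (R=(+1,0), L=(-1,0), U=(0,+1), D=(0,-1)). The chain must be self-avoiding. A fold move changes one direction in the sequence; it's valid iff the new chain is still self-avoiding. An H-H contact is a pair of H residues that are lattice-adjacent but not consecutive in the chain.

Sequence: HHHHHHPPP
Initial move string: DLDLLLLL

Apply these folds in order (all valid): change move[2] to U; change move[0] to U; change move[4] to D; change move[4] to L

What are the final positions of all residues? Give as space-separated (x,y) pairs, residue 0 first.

Initial moves: DLDLLLLL
Fold: move[2]->U => DLULLLLL (positions: [(0, 0), (0, -1), (-1, -1), (-1, 0), (-2, 0), (-3, 0), (-4, 0), (-5, 0), (-6, 0)])
Fold: move[0]->U => ULULLLLL (positions: [(0, 0), (0, 1), (-1, 1), (-1, 2), (-2, 2), (-3, 2), (-4, 2), (-5, 2), (-6, 2)])
Fold: move[4]->D => ULULDLLL (positions: [(0, 0), (0, 1), (-1, 1), (-1, 2), (-2, 2), (-2, 1), (-3, 1), (-4, 1), (-5, 1)])
Fold: move[4]->L => ULULLLLL (positions: [(0, 0), (0, 1), (-1, 1), (-1, 2), (-2, 2), (-3, 2), (-4, 2), (-5, 2), (-6, 2)])

Answer: (0,0) (0,1) (-1,1) (-1,2) (-2,2) (-3,2) (-4,2) (-5,2) (-6,2)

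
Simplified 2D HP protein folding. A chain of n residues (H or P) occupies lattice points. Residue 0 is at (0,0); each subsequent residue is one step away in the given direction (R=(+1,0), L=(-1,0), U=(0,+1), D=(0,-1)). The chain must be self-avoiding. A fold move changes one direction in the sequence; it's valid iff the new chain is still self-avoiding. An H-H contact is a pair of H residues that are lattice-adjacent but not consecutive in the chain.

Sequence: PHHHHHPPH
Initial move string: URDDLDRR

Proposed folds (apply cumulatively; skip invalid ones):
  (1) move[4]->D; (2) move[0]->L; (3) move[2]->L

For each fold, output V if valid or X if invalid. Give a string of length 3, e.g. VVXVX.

Answer: VXX

Derivation:
Initial: URDDLDRR -> [(0, 0), (0, 1), (1, 1), (1, 0), (1, -1), (0, -1), (0, -2), (1, -2), (2, -2)]
Fold 1: move[4]->D => URDDDDRR VALID
Fold 2: move[0]->L => LRDDDDRR INVALID (collision), skipped
Fold 3: move[2]->L => URLDDDRR INVALID (collision), skipped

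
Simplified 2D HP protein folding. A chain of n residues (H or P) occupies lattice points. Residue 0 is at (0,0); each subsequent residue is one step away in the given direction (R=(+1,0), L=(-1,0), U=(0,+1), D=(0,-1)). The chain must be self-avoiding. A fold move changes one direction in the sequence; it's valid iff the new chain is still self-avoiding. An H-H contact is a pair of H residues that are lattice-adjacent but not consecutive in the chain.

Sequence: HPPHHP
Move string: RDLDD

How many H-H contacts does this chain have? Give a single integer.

Answer: 1

Derivation:
Positions: [(0, 0), (1, 0), (1, -1), (0, -1), (0, -2), (0, -3)]
H-H contact: residue 0 @(0,0) - residue 3 @(0, -1)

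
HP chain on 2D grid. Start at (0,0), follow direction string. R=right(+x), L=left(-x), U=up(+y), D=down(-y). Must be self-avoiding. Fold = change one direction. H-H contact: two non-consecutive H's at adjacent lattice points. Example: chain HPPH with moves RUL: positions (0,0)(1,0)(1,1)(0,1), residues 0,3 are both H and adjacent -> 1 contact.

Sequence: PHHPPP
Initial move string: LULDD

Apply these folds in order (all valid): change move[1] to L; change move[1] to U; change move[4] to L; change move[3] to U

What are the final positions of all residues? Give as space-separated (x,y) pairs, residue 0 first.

Answer: (0,0) (-1,0) (-1,1) (-2,1) (-2,2) (-3,2)

Derivation:
Initial moves: LULDD
Fold: move[1]->L => LLLDD (positions: [(0, 0), (-1, 0), (-2, 0), (-3, 0), (-3, -1), (-3, -2)])
Fold: move[1]->U => LULDD (positions: [(0, 0), (-1, 0), (-1, 1), (-2, 1), (-2, 0), (-2, -1)])
Fold: move[4]->L => LULDL (positions: [(0, 0), (-1, 0), (-1, 1), (-2, 1), (-2, 0), (-3, 0)])
Fold: move[3]->U => LULUL (positions: [(0, 0), (-1, 0), (-1, 1), (-2, 1), (-2, 2), (-3, 2)])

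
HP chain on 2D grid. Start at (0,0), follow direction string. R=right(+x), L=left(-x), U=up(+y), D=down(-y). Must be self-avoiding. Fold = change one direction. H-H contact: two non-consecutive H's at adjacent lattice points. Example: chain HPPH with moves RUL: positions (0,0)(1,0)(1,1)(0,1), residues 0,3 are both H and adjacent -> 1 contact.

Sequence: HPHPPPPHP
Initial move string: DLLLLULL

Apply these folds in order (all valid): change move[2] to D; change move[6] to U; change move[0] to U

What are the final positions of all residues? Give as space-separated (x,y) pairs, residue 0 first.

Answer: (0,0) (0,1) (-1,1) (-1,0) (-2,0) (-3,0) (-3,1) (-3,2) (-4,2)

Derivation:
Initial moves: DLLLLULL
Fold: move[2]->D => DLDLLULL (positions: [(0, 0), (0, -1), (-1, -1), (-1, -2), (-2, -2), (-3, -2), (-3, -1), (-4, -1), (-5, -1)])
Fold: move[6]->U => DLDLLUUL (positions: [(0, 0), (0, -1), (-1, -1), (-1, -2), (-2, -2), (-3, -2), (-3, -1), (-3, 0), (-4, 0)])
Fold: move[0]->U => ULDLLUUL (positions: [(0, 0), (0, 1), (-1, 1), (-1, 0), (-2, 0), (-3, 0), (-3, 1), (-3, 2), (-4, 2)])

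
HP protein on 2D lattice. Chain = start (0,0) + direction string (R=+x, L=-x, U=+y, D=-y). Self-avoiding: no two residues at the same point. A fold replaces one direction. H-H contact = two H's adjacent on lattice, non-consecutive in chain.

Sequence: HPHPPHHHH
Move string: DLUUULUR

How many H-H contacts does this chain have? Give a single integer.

Answer: 1

Derivation:
Positions: [(0, 0), (0, -1), (-1, -1), (-1, 0), (-1, 1), (-1, 2), (-2, 2), (-2, 3), (-1, 3)]
H-H contact: residue 5 @(-1,2) - residue 8 @(-1, 3)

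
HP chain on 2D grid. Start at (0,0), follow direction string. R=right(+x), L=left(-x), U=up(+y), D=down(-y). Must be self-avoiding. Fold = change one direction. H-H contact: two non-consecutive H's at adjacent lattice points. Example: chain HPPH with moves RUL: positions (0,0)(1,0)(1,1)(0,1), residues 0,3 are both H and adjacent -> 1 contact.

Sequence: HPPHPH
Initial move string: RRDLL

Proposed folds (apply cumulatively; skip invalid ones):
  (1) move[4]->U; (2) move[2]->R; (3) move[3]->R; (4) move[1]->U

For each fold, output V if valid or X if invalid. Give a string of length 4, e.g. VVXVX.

Answer: XXXX

Derivation:
Initial: RRDLL -> [(0, 0), (1, 0), (2, 0), (2, -1), (1, -1), (0, -1)]
Fold 1: move[4]->U => RRDLU INVALID (collision), skipped
Fold 2: move[2]->R => RRRLL INVALID (collision), skipped
Fold 3: move[3]->R => RRDRL INVALID (collision), skipped
Fold 4: move[1]->U => RUDLL INVALID (collision), skipped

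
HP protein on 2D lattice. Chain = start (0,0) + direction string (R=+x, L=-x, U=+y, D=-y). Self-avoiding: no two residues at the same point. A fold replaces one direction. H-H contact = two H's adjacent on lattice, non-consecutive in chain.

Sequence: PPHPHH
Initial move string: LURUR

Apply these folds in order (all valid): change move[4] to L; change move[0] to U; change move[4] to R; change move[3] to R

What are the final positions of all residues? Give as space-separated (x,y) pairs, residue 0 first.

Initial moves: LURUR
Fold: move[4]->L => LURUL (positions: [(0, 0), (-1, 0), (-1, 1), (0, 1), (0, 2), (-1, 2)])
Fold: move[0]->U => UURUL (positions: [(0, 0), (0, 1), (0, 2), (1, 2), (1, 3), (0, 3)])
Fold: move[4]->R => UURUR (positions: [(0, 0), (0, 1), (0, 2), (1, 2), (1, 3), (2, 3)])
Fold: move[3]->R => UURRR (positions: [(0, 0), (0, 1), (0, 2), (1, 2), (2, 2), (3, 2)])

Answer: (0,0) (0,1) (0,2) (1,2) (2,2) (3,2)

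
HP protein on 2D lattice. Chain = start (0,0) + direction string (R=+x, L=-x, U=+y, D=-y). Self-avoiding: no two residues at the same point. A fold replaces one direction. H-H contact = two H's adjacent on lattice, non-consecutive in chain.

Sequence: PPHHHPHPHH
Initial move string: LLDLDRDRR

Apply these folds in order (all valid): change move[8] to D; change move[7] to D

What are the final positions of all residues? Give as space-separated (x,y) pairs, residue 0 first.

Answer: (0,0) (-1,0) (-2,0) (-2,-1) (-3,-1) (-3,-2) (-2,-2) (-2,-3) (-2,-4) (-2,-5)

Derivation:
Initial moves: LLDLDRDRR
Fold: move[8]->D => LLDLDRDRD (positions: [(0, 0), (-1, 0), (-2, 0), (-2, -1), (-3, -1), (-3, -2), (-2, -2), (-2, -3), (-1, -3), (-1, -4)])
Fold: move[7]->D => LLDLDRDDD (positions: [(0, 0), (-1, 0), (-2, 0), (-2, -1), (-3, -1), (-3, -2), (-2, -2), (-2, -3), (-2, -4), (-2, -5)])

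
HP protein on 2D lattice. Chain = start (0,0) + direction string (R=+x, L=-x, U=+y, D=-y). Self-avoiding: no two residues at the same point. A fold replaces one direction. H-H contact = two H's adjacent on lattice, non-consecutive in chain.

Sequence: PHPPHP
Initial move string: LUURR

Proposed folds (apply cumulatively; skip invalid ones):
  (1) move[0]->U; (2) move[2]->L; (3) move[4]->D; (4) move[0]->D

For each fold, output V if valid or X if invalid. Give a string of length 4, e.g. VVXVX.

Initial: LUURR -> [(0, 0), (-1, 0), (-1, 1), (-1, 2), (0, 2), (1, 2)]
Fold 1: move[0]->U => UUURR VALID
Fold 2: move[2]->L => UULRR INVALID (collision), skipped
Fold 3: move[4]->D => UUURD VALID
Fold 4: move[0]->D => DUURD INVALID (collision), skipped

Answer: VXVX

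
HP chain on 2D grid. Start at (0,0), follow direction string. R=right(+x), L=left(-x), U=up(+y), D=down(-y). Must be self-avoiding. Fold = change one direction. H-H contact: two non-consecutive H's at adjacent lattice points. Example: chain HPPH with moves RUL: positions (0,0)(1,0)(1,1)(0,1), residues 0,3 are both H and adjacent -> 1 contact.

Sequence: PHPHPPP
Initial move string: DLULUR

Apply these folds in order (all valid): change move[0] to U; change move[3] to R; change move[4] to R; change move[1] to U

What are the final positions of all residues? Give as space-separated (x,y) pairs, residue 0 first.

Answer: (0,0) (0,1) (0,2) (0,3) (1,3) (2,3) (3,3)

Derivation:
Initial moves: DLULUR
Fold: move[0]->U => ULULUR (positions: [(0, 0), (0, 1), (-1, 1), (-1, 2), (-2, 2), (-2, 3), (-1, 3)])
Fold: move[3]->R => ULURUR (positions: [(0, 0), (0, 1), (-1, 1), (-1, 2), (0, 2), (0, 3), (1, 3)])
Fold: move[4]->R => ULURRR (positions: [(0, 0), (0, 1), (-1, 1), (-1, 2), (0, 2), (1, 2), (2, 2)])
Fold: move[1]->U => UUURRR (positions: [(0, 0), (0, 1), (0, 2), (0, 3), (1, 3), (2, 3), (3, 3)])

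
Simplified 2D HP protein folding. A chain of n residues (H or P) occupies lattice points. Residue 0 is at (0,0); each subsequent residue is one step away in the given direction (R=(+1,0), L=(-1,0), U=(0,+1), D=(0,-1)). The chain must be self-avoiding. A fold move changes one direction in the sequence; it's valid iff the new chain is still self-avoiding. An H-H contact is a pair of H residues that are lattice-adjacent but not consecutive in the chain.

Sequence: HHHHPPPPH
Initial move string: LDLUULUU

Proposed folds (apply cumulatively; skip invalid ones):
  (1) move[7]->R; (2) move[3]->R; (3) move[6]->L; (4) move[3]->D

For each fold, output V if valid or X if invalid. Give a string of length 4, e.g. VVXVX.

Initial: LDLUULUU -> [(0, 0), (-1, 0), (-1, -1), (-2, -1), (-2, 0), (-2, 1), (-3, 1), (-3, 2), (-3, 3)]
Fold 1: move[7]->R => LDLUULUR VALID
Fold 2: move[3]->R => LDLRULUR INVALID (collision), skipped
Fold 3: move[6]->L => LDLUULLR INVALID (collision), skipped
Fold 4: move[3]->D => LDLDULUR INVALID (collision), skipped

Answer: VXXX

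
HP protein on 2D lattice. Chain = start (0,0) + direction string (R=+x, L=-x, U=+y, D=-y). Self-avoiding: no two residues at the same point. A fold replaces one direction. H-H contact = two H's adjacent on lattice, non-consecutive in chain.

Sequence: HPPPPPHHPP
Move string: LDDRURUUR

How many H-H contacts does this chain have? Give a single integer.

Answer: 1

Derivation:
Positions: [(0, 0), (-1, 0), (-1, -1), (-1, -2), (0, -2), (0, -1), (1, -1), (1, 0), (1, 1), (2, 1)]
H-H contact: residue 0 @(0,0) - residue 7 @(1, 0)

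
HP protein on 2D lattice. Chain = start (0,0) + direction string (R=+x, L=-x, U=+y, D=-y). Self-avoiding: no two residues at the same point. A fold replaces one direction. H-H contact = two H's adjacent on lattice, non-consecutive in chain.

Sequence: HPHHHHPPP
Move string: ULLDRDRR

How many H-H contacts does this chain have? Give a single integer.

Answer: 2

Derivation:
Positions: [(0, 0), (0, 1), (-1, 1), (-2, 1), (-2, 0), (-1, 0), (-1, -1), (0, -1), (1, -1)]
H-H contact: residue 0 @(0,0) - residue 5 @(-1, 0)
H-H contact: residue 2 @(-1,1) - residue 5 @(-1, 0)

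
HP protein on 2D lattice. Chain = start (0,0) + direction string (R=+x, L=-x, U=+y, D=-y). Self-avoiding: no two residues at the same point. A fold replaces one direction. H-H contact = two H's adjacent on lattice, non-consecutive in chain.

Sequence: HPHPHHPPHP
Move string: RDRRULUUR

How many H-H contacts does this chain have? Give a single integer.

Answer: 0

Derivation:
Positions: [(0, 0), (1, 0), (1, -1), (2, -1), (3, -1), (3, 0), (2, 0), (2, 1), (2, 2), (3, 2)]
No H-H contacts found.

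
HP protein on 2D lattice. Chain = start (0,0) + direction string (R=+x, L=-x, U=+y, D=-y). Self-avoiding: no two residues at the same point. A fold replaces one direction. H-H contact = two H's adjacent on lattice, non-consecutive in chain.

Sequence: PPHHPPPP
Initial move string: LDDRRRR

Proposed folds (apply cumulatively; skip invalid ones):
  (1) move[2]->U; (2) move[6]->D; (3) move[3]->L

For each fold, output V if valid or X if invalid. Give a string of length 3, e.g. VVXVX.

Initial: LDDRRRR -> [(0, 0), (-1, 0), (-1, -1), (-1, -2), (0, -2), (1, -2), (2, -2), (3, -2)]
Fold 1: move[2]->U => LDURRRR INVALID (collision), skipped
Fold 2: move[6]->D => LDDRRRD VALID
Fold 3: move[3]->L => LDDLRRD INVALID (collision), skipped

Answer: XVX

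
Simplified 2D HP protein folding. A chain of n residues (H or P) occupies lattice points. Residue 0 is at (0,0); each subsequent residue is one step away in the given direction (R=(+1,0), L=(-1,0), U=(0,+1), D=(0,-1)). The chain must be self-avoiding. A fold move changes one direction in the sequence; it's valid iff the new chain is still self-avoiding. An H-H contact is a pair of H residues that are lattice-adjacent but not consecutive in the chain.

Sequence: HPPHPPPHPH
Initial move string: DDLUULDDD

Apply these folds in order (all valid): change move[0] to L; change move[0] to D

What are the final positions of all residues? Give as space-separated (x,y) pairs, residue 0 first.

Initial moves: DDLUULDDD
Fold: move[0]->L => LDLUULDDD (positions: [(0, 0), (-1, 0), (-1, -1), (-2, -1), (-2, 0), (-2, 1), (-3, 1), (-3, 0), (-3, -1), (-3, -2)])
Fold: move[0]->D => DDLUULDDD (positions: [(0, 0), (0, -1), (0, -2), (-1, -2), (-1, -1), (-1, 0), (-2, 0), (-2, -1), (-2, -2), (-2, -3)])

Answer: (0,0) (0,-1) (0,-2) (-1,-2) (-1,-1) (-1,0) (-2,0) (-2,-1) (-2,-2) (-2,-3)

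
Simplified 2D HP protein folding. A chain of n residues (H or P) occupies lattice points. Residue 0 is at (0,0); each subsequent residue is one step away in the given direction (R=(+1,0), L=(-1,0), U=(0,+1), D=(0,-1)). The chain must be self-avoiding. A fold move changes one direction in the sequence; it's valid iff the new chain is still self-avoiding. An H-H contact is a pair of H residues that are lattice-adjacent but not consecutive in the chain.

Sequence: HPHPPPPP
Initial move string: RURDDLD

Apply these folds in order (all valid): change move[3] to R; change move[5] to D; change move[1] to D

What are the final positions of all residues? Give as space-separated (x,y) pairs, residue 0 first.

Initial moves: RURDDLD
Fold: move[3]->R => RURRDLD (positions: [(0, 0), (1, 0), (1, 1), (2, 1), (3, 1), (3, 0), (2, 0), (2, -1)])
Fold: move[5]->D => RURRDDD (positions: [(0, 0), (1, 0), (1, 1), (2, 1), (3, 1), (3, 0), (3, -1), (3, -2)])
Fold: move[1]->D => RDRRDDD (positions: [(0, 0), (1, 0), (1, -1), (2, -1), (3, -1), (3, -2), (3, -3), (3, -4)])

Answer: (0,0) (1,0) (1,-1) (2,-1) (3,-1) (3,-2) (3,-3) (3,-4)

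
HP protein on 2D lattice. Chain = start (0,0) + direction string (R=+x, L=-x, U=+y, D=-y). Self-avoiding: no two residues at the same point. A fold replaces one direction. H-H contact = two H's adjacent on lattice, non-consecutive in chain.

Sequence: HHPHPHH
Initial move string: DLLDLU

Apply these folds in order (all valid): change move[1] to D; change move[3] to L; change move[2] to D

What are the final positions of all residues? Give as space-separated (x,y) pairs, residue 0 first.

Answer: (0,0) (0,-1) (0,-2) (0,-3) (-1,-3) (-2,-3) (-2,-2)

Derivation:
Initial moves: DLLDLU
Fold: move[1]->D => DDLDLU (positions: [(0, 0), (0, -1), (0, -2), (-1, -2), (-1, -3), (-2, -3), (-2, -2)])
Fold: move[3]->L => DDLLLU (positions: [(0, 0), (0, -1), (0, -2), (-1, -2), (-2, -2), (-3, -2), (-3, -1)])
Fold: move[2]->D => DDDLLU (positions: [(0, 0), (0, -1), (0, -2), (0, -3), (-1, -3), (-2, -3), (-2, -2)])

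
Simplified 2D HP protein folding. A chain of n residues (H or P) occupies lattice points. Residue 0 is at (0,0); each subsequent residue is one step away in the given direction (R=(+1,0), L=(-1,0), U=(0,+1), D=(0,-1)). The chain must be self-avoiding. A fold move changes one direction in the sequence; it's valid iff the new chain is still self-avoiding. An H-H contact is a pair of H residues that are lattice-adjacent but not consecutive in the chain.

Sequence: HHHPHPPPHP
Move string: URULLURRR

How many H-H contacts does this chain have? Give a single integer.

Positions: [(0, 0), (0, 1), (1, 1), (1, 2), (0, 2), (-1, 2), (-1, 3), (0, 3), (1, 3), (2, 3)]
H-H contact: residue 1 @(0,1) - residue 4 @(0, 2)

Answer: 1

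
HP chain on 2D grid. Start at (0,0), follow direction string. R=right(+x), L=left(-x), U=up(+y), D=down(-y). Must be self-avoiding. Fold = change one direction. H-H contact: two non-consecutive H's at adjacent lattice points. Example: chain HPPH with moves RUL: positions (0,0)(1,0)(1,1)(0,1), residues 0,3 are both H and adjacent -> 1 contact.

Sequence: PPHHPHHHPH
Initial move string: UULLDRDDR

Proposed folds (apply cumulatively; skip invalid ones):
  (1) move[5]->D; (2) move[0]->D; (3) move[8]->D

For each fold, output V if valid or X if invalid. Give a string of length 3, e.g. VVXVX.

Initial: UULLDRDDR -> [(0, 0), (0, 1), (0, 2), (-1, 2), (-2, 2), (-2, 1), (-1, 1), (-1, 0), (-1, -1), (0, -1)]
Fold 1: move[5]->D => UULLDDDDR VALID
Fold 2: move[0]->D => DULLDDDDR INVALID (collision), skipped
Fold 3: move[8]->D => UULLDDDDD VALID

Answer: VXV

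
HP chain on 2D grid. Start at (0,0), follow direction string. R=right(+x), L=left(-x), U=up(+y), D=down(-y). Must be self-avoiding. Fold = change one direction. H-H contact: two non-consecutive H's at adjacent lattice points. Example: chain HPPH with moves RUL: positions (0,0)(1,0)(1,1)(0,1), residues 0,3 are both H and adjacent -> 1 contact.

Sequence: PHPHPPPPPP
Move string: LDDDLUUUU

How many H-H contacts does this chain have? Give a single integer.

Positions: [(0, 0), (-1, 0), (-1, -1), (-1, -2), (-1, -3), (-2, -3), (-2, -2), (-2, -1), (-2, 0), (-2, 1)]
No H-H contacts found.

Answer: 0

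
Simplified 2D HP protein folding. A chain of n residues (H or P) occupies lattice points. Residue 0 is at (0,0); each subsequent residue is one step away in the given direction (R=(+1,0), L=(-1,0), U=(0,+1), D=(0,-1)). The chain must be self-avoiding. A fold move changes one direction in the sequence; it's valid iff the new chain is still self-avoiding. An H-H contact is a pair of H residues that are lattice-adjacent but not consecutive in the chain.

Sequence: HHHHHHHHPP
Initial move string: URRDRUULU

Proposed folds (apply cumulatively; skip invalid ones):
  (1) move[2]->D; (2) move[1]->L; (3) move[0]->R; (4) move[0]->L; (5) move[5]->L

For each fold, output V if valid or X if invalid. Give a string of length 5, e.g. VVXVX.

Initial: URRDRUULU -> [(0, 0), (0, 1), (1, 1), (2, 1), (2, 0), (3, 0), (3, 1), (3, 2), (2, 2), (2, 3)]
Fold 1: move[2]->D => URDDRUULU INVALID (collision), skipped
Fold 2: move[1]->L => ULRDRUULU INVALID (collision), skipped
Fold 3: move[0]->R => RRRDRUULU VALID
Fold 4: move[0]->L => LRRDRUULU INVALID (collision), skipped
Fold 5: move[5]->L => RRRDRLULU INVALID (collision), skipped

Answer: XXVXX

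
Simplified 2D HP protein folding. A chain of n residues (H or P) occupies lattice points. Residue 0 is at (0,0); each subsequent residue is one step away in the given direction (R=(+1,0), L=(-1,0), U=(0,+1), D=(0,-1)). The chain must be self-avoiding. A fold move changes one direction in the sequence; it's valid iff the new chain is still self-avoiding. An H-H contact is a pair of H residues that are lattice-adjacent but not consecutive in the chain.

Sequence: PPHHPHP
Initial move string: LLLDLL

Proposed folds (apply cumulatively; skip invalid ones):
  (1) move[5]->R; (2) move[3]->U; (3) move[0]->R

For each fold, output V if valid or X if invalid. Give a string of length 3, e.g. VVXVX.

Initial: LLLDLL -> [(0, 0), (-1, 0), (-2, 0), (-3, 0), (-3, -1), (-4, -1), (-5, -1)]
Fold 1: move[5]->R => LLLDLR INVALID (collision), skipped
Fold 2: move[3]->U => LLLULL VALID
Fold 3: move[0]->R => RLLULL INVALID (collision), skipped

Answer: XVX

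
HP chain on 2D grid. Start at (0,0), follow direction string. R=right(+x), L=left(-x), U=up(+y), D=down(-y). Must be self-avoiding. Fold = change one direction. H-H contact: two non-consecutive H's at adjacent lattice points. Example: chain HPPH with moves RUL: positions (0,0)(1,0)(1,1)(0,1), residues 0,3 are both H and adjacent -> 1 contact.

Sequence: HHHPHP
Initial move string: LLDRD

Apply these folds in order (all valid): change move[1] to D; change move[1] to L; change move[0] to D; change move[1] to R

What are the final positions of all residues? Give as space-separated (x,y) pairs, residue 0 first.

Answer: (0,0) (0,-1) (1,-1) (1,-2) (2,-2) (2,-3)

Derivation:
Initial moves: LLDRD
Fold: move[1]->D => LDDRD (positions: [(0, 0), (-1, 0), (-1, -1), (-1, -2), (0, -2), (0, -3)])
Fold: move[1]->L => LLDRD (positions: [(0, 0), (-1, 0), (-2, 0), (-2, -1), (-1, -1), (-1, -2)])
Fold: move[0]->D => DLDRD (positions: [(0, 0), (0, -1), (-1, -1), (-1, -2), (0, -2), (0, -3)])
Fold: move[1]->R => DRDRD (positions: [(0, 0), (0, -1), (1, -1), (1, -2), (2, -2), (2, -3)])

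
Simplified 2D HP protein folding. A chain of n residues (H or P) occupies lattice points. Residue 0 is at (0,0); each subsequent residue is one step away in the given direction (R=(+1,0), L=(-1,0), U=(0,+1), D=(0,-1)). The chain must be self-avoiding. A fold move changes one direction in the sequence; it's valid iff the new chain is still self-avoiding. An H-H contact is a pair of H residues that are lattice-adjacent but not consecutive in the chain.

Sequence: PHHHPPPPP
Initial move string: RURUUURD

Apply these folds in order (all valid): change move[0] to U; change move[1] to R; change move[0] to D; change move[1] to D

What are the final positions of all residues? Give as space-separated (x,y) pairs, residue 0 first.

Initial moves: RURUUURD
Fold: move[0]->U => UURUUURD (positions: [(0, 0), (0, 1), (0, 2), (1, 2), (1, 3), (1, 4), (1, 5), (2, 5), (2, 4)])
Fold: move[1]->R => URRUUURD (positions: [(0, 0), (0, 1), (1, 1), (2, 1), (2, 2), (2, 3), (2, 4), (3, 4), (3, 3)])
Fold: move[0]->D => DRRUUURD (positions: [(0, 0), (0, -1), (1, -1), (2, -1), (2, 0), (2, 1), (2, 2), (3, 2), (3, 1)])
Fold: move[1]->D => DDRUUURD (positions: [(0, 0), (0, -1), (0, -2), (1, -2), (1, -1), (1, 0), (1, 1), (2, 1), (2, 0)])

Answer: (0,0) (0,-1) (0,-2) (1,-2) (1,-1) (1,0) (1,1) (2,1) (2,0)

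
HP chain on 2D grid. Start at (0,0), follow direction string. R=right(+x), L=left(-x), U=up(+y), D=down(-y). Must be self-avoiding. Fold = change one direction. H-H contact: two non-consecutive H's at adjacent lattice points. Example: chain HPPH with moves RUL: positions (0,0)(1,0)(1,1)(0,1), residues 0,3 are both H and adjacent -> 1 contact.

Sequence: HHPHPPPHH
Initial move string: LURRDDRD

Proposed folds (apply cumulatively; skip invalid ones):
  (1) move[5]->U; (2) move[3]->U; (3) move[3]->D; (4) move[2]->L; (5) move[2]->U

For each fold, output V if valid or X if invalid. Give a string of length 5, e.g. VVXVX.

Initial: LURRDDRD -> [(0, 0), (-1, 0), (-1, 1), (0, 1), (1, 1), (1, 0), (1, -1), (2, -1), (2, -2)]
Fold 1: move[5]->U => LURRDURD INVALID (collision), skipped
Fold 2: move[3]->U => LURUDDRD INVALID (collision), skipped
Fold 3: move[3]->D => LURDDDRD INVALID (collision), skipped
Fold 4: move[2]->L => LULRDDRD INVALID (collision), skipped
Fold 5: move[2]->U => LUURDDRD INVALID (collision), skipped

Answer: XXXXX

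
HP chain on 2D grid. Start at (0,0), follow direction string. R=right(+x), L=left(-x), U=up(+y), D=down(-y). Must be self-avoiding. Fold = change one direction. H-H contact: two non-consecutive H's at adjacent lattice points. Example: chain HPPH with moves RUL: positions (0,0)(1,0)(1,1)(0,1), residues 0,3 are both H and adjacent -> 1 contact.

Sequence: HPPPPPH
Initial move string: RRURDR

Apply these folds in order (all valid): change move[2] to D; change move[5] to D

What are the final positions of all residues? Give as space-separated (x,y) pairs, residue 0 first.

Answer: (0,0) (1,0) (2,0) (2,-1) (3,-1) (3,-2) (3,-3)

Derivation:
Initial moves: RRURDR
Fold: move[2]->D => RRDRDR (positions: [(0, 0), (1, 0), (2, 0), (2, -1), (3, -1), (3, -2), (4, -2)])
Fold: move[5]->D => RRDRDD (positions: [(0, 0), (1, 0), (2, 0), (2, -1), (3, -1), (3, -2), (3, -3)])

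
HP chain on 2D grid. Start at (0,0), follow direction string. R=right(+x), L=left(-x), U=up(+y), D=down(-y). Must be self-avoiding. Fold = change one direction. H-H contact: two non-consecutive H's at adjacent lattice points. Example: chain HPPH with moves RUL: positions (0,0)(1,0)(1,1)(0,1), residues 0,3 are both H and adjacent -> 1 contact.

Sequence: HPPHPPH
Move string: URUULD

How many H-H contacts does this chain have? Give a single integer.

Answer: 1

Derivation:
Positions: [(0, 0), (0, 1), (1, 1), (1, 2), (1, 3), (0, 3), (0, 2)]
H-H contact: residue 3 @(1,2) - residue 6 @(0, 2)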